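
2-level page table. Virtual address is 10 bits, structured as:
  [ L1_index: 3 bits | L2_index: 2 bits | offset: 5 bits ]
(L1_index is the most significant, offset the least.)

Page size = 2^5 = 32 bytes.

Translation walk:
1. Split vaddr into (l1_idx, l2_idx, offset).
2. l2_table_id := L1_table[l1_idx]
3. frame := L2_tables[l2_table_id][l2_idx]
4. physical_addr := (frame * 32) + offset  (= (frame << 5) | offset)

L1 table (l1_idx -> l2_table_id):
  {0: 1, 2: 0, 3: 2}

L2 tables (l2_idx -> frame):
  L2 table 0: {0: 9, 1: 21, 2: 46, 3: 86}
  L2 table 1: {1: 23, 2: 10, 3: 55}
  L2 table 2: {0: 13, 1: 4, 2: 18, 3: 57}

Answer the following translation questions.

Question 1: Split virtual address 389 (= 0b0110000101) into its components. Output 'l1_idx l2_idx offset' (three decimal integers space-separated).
vaddr = 389 = 0b0110000101
  top 3 bits -> l1_idx = 3
  next 2 bits -> l2_idx = 0
  bottom 5 bits -> offset = 5

Answer: 3 0 5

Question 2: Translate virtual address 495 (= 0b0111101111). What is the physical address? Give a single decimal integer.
vaddr = 495 = 0b0111101111
Split: l1_idx=3, l2_idx=3, offset=15
L1[3] = 2
L2[2][3] = 57
paddr = 57 * 32 + 15 = 1839

Answer: 1839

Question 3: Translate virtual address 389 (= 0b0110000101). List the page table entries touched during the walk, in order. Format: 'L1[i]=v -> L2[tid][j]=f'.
Answer: L1[3]=2 -> L2[2][0]=13

Derivation:
vaddr = 389 = 0b0110000101
Split: l1_idx=3, l2_idx=0, offset=5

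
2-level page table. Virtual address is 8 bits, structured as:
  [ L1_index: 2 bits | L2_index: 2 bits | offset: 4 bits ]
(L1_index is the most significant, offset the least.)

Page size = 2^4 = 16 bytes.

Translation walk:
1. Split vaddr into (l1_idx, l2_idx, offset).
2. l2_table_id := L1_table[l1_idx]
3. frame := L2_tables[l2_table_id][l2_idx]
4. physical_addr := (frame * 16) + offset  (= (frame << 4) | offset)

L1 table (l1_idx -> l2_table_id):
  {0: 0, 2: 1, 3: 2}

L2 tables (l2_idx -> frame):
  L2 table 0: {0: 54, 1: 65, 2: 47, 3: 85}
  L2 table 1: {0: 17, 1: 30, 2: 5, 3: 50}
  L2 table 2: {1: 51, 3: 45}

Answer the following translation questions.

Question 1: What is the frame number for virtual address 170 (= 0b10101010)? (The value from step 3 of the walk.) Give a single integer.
Answer: 5

Derivation:
vaddr = 170: l1_idx=2, l2_idx=2
L1[2] = 1; L2[1][2] = 5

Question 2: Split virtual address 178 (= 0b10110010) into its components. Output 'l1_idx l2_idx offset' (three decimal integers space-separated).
Answer: 2 3 2

Derivation:
vaddr = 178 = 0b10110010
  top 2 bits -> l1_idx = 2
  next 2 bits -> l2_idx = 3
  bottom 4 bits -> offset = 2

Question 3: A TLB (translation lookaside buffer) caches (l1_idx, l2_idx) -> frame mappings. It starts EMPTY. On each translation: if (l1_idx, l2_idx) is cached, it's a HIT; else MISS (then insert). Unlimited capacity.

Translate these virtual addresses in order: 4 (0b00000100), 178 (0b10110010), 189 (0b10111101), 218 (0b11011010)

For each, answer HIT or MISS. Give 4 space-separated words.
vaddr=4: (0,0) not in TLB -> MISS, insert
vaddr=178: (2,3) not in TLB -> MISS, insert
vaddr=189: (2,3) in TLB -> HIT
vaddr=218: (3,1) not in TLB -> MISS, insert

Answer: MISS MISS HIT MISS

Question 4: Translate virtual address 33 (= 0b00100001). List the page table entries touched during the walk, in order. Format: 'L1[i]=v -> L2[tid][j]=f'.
vaddr = 33 = 0b00100001
Split: l1_idx=0, l2_idx=2, offset=1

Answer: L1[0]=0 -> L2[0][2]=47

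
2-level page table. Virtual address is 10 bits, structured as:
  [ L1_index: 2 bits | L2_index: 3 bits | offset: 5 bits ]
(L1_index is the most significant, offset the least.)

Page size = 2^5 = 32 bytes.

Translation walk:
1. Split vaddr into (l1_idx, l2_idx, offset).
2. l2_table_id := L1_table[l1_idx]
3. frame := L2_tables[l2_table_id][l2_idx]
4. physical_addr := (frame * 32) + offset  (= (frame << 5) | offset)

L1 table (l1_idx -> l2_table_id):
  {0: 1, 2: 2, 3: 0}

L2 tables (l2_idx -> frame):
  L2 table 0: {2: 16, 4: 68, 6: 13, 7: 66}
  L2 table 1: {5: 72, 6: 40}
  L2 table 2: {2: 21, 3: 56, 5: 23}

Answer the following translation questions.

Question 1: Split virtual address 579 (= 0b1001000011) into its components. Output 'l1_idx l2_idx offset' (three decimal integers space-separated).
vaddr = 579 = 0b1001000011
  top 2 bits -> l1_idx = 2
  next 3 bits -> l2_idx = 2
  bottom 5 bits -> offset = 3

Answer: 2 2 3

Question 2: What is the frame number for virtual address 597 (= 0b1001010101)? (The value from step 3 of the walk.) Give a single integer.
Answer: 21

Derivation:
vaddr = 597: l1_idx=2, l2_idx=2
L1[2] = 2; L2[2][2] = 21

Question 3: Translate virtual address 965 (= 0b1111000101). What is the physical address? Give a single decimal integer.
Answer: 421

Derivation:
vaddr = 965 = 0b1111000101
Split: l1_idx=3, l2_idx=6, offset=5
L1[3] = 0
L2[0][6] = 13
paddr = 13 * 32 + 5 = 421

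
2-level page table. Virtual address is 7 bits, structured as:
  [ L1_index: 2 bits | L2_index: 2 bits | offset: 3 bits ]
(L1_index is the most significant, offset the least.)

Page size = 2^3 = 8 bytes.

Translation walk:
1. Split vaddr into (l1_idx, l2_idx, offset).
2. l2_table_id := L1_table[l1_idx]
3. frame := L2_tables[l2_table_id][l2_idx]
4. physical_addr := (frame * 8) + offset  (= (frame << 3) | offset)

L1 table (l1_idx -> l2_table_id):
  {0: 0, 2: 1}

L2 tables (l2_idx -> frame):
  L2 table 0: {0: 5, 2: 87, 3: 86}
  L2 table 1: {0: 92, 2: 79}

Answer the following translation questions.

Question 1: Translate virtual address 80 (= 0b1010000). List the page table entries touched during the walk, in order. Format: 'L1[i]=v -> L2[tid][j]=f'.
Answer: L1[2]=1 -> L2[1][2]=79

Derivation:
vaddr = 80 = 0b1010000
Split: l1_idx=2, l2_idx=2, offset=0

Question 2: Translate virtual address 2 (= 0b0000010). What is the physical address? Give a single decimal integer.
Answer: 42

Derivation:
vaddr = 2 = 0b0000010
Split: l1_idx=0, l2_idx=0, offset=2
L1[0] = 0
L2[0][0] = 5
paddr = 5 * 8 + 2 = 42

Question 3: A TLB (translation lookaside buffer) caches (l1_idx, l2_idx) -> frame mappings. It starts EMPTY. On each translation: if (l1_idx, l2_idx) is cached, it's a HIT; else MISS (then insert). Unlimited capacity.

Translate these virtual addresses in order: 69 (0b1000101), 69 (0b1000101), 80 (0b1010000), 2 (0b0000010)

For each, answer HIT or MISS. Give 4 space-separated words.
vaddr=69: (2,0) not in TLB -> MISS, insert
vaddr=69: (2,0) in TLB -> HIT
vaddr=80: (2,2) not in TLB -> MISS, insert
vaddr=2: (0,0) not in TLB -> MISS, insert

Answer: MISS HIT MISS MISS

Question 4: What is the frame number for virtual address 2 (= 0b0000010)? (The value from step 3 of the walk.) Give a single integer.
vaddr = 2: l1_idx=0, l2_idx=0
L1[0] = 0; L2[0][0] = 5

Answer: 5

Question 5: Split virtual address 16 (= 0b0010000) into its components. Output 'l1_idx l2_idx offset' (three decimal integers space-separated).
vaddr = 16 = 0b0010000
  top 2 bits -> l1_idx = 0
  next 2 bits -> l2_idx = 2
  bottom 3 bits -> offset = 0

Answer: 0 2 0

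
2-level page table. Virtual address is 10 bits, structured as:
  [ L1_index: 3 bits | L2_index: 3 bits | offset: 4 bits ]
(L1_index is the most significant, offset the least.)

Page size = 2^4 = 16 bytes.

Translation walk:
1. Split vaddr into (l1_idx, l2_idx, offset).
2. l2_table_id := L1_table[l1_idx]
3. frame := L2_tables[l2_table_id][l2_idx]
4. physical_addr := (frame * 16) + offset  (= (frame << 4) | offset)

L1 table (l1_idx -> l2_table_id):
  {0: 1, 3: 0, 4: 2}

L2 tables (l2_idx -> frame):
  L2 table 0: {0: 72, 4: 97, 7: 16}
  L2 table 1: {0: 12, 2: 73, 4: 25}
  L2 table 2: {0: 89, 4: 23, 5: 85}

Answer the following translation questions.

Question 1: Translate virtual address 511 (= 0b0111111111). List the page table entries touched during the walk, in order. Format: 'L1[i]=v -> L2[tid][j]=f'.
Answer: L1[3]=0 -> L2[0][7]=16

Derivation:
vaddr = 511 = 0b0111111111
Split: l1_idx=3, l2_idx=7, offset=15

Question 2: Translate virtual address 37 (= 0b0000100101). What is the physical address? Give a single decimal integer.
vaddr = 37 = 0b0000100101
Split: l1_idx=0, l2_idx=2, offset=5
L1[0] = 1
L2[1][2] = 73
paddr = 73 * 16 + 5 = 1173

Answer: 1173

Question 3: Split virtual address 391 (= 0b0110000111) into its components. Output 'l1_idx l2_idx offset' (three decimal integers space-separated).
Answer: 3 0 7

Derivation:
vaddr = 391 = 0b0110000111
  top 3 bits -> l1_idx = 3
  next 3 bits -> l2_idx = 0
  bottom 4 bits -> offset = 7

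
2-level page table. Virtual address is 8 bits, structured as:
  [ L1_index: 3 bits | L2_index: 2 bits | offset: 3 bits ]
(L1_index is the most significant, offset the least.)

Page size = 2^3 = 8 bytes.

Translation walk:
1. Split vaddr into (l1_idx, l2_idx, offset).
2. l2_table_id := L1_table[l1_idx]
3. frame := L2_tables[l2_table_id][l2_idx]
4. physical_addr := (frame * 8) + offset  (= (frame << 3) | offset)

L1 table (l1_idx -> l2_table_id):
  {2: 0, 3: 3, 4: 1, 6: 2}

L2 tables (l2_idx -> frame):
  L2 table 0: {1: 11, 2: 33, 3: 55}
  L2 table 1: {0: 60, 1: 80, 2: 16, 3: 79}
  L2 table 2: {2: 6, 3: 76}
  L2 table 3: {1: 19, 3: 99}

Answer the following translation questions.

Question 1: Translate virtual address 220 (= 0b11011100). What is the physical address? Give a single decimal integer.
vaddr = 220 = 0b11011100
Split: l1_idx=6, l2_idx=3, offset=4
L1[6] = 2
L2[2][3] = 76
paddr = 76 * 8 + 4 = 612

Answer: 612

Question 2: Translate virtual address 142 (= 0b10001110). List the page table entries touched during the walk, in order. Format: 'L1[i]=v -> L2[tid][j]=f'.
vaddr = 142 = 0b10001110
Split: l1_idx=4, l2_idx=1, offset=6

Answer: L1[4]=1 -> L2[1][1]=80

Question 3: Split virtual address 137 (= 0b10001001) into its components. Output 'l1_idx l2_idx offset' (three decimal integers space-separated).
vaddr = 137 = 0b10001001
  top 3 bits -> l1_idx = 4
  next 2 bits -> l2_idx = 1
  bottom 3 bits -> offset = 1

Answer: 4 1 1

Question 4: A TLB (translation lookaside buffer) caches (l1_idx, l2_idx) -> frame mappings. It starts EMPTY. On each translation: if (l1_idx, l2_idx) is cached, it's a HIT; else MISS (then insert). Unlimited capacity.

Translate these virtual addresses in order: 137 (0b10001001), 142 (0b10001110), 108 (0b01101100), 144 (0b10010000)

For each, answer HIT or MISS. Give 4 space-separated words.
Answer: MISS HIT MISS MISS

Derivation:
vaddr=137: (4,1) not in TLB -> MISS, insert
vaddr=142: (4,1) in TLB -> HIT
vaddr=108: (3,1) not in TLB -> MISS, insert
vaddr=144: (4,2) not in TLB -> MISS, insert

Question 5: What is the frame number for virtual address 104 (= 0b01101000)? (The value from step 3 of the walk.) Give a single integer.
Answer: 19

Derivation:
vaddr = 104: l1_idx=3, l2_idx=1
L1[3] = 3; L2[3][1] = 19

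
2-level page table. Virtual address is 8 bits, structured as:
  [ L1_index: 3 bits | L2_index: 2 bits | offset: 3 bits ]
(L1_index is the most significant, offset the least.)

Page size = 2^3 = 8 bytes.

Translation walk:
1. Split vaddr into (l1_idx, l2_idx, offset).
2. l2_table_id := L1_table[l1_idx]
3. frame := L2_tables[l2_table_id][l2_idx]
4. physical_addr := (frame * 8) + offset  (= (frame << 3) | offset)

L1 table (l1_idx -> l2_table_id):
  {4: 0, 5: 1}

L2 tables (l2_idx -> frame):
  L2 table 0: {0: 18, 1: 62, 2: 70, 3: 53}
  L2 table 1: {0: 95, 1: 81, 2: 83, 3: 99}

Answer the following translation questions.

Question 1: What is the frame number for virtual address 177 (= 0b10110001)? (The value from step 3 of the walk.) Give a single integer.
vaddr = 177: l1_idx=5, l2_idx=2
L1[5] = 1; L2[1][2] = 83

Answer: 83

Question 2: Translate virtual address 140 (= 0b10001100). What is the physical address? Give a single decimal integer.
Answer: 500

Derivation:
vaddr = 140 = 0b10001100
Split: l1_idx=4, l2_idx=1, offset=4
L1[4] = 0
L2[0][1] = 62
paddr = 62 * 8 + 4 = 500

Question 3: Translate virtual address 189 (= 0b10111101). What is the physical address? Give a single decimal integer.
Answer: 797

Derivation:
vaddr = 189 = 0b10111101
Split: l1_idx=5, l2_idx=3, offset=5
L1[5] = 1
L2[1][3] = 99
paddr = 99 * 8 + 5 = 797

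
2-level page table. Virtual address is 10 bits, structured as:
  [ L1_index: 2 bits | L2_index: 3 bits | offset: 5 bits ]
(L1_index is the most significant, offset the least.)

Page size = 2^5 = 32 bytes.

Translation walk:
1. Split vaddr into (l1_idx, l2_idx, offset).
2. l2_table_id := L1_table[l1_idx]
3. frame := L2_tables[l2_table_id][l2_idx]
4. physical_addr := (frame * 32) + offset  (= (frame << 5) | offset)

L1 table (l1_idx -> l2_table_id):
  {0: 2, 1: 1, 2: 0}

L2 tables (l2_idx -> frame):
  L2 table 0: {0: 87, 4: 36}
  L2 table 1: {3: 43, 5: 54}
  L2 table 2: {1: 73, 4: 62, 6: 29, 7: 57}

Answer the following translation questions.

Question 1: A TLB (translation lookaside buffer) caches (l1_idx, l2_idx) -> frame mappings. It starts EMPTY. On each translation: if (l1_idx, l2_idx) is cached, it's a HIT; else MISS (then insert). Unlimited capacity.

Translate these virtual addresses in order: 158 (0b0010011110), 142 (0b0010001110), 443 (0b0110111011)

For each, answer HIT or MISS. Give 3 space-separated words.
Answer: MISS HIT MISS

Derivation:
vaddr=158: (0,4) not in TLB -> MISS, insert
vaddr=142: (0,4) in TLB -> HIT
vaddr=443: (1,5) not in TLB -> MISS, insert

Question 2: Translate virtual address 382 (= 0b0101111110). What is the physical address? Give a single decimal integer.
vaddr = 382 = 0b0101111110
Split: l1_idx=1, l2_idx=3, offset=30
L1[1] = 1
L2[1][3] = 43
paddr = 43 * 32 + 30 = 1406

Answer: 1406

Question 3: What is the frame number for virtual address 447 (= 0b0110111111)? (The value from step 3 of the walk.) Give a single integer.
Answer: 54

Derivation:
vaddr = 447: l1_idx=1, l2_idx=5
L1[1] = 1; L2[1][5] = 54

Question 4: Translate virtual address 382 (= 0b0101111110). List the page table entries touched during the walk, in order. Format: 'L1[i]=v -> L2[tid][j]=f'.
Answer: L1[1]=1 -> L2[1][3]=43

Derivation:
vaddr = 382 = 0b0101111110
Split: l1_idx=1, l2_idx=3, offset=30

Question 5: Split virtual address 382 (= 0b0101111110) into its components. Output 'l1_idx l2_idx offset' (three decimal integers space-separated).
vaddr = 382 = 0b0101111110
  top 2 bits -> l1_idx = 1
  next 3 bits -> l2_idx = 3
  bottom 5 bits -> offset = 30

Answer: 1 3 30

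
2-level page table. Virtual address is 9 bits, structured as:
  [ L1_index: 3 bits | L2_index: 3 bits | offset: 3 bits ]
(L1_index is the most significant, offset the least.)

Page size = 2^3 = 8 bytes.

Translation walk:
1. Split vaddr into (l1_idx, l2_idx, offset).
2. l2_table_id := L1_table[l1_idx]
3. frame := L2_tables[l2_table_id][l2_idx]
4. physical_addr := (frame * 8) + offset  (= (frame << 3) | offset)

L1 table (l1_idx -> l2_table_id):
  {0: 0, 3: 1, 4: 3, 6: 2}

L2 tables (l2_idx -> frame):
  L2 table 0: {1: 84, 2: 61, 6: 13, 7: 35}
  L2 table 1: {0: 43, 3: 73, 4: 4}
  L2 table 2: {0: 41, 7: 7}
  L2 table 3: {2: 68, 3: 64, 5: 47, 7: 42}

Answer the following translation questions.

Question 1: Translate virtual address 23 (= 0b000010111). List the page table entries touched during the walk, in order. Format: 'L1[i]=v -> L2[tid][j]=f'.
Answer: L1[0]=0 -> L2[0][2]=61

Derivation:
vaddr = 23 = 0b000010111
Split: l1_idx=0, l2_idx=2, offset=7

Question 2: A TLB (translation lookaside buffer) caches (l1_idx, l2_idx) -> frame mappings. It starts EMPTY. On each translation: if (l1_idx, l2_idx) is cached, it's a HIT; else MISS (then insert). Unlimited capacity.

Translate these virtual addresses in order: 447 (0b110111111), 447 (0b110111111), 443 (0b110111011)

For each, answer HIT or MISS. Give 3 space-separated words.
Answer: MISS HIT HIT

Derivation:
vaddr=447: (6,7) not in TLB -> MISS, insert
vaddr=447: (6,7) in TLB -> HIT
vaddr=443: (6,7) in TLB -> HIT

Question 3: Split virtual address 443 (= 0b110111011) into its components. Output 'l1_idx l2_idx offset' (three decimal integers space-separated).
vaddr = 443 = 0b110111011
  top 3 bits -> l1_idx = 6
  next 3 bits -> l2_idx = 7
  bottom 3 bits -> offset = 3

Answer: 6 7 3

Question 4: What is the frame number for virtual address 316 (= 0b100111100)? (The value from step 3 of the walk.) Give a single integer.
vaddr = 316: l1_idx=4, l2_idx=7
L1[4] = 3; L2[3][7] = 42

Answer: 42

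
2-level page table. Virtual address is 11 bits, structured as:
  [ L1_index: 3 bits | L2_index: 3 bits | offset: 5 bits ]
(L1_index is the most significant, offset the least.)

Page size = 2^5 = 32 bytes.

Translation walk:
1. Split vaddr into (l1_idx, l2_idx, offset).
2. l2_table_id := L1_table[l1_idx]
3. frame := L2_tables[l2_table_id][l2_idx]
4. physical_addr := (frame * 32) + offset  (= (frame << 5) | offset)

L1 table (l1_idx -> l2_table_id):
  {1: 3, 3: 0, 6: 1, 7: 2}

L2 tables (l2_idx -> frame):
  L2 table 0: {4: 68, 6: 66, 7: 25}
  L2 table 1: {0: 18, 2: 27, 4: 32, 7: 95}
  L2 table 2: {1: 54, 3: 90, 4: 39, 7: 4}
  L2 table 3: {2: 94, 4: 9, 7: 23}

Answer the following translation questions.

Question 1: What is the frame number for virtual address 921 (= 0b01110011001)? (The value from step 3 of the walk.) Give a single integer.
vaddr = 921: l1_idx=3, l2_idx=4
L1[3] = 0; L2[0][4] = 68

Answer: 68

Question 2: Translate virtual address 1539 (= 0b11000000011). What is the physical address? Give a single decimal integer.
Answer: 579

Derivation:
vaddr = 1539 = 0b11000000011
Split: l1_idx=6, l2_idx=0, offset=3
L1[6] = 1
L2[1][0] = 18
paddr = 18 * 32 + 3 = 579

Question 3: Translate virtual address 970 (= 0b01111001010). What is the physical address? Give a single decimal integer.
vaddr = 970 = 0b01111001010
Split: l1_idx=3, l2_idx=6, offset=10
L1[3] = 0
L2[0][6] = 66
paddr = 66 * 32 + 10 = 2122

Answer: 2122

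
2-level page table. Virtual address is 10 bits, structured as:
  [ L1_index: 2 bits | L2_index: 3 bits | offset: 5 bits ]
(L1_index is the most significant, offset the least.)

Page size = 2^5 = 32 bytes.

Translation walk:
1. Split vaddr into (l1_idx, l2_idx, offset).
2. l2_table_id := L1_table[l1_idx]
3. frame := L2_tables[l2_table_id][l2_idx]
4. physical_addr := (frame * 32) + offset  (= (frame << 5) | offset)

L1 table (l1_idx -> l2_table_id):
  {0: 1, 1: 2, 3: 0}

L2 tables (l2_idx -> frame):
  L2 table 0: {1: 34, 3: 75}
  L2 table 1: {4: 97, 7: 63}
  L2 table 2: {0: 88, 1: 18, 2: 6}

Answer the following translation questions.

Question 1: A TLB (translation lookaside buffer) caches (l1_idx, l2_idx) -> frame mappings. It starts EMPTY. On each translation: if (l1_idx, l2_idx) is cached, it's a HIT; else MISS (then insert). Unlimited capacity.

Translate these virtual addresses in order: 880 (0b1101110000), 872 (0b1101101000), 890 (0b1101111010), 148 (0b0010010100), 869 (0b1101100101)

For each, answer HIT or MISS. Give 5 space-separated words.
vaddr=880: (3,3) not in TLB -> MISS, insert
vaddr=872: (3,3) in TLB -> HIT
vaddr=890: (3,3) in TLB -> HIT
vaddr=148: (0,4) not in TLB -> MISS, insert
vaddr=869: (3,3) in TLB -> HIT

Answer: MISS HIT HIT MISS HIT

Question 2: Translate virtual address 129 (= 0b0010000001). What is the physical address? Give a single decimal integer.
vaddr = 129 = 0b0010000001
Split: l1_idx=0, l2_idx=4, offset=1
L1[0] = 1
L2[1][4] = 97
paddr = 97 * 32 + 1 = 3105

Answer: 3105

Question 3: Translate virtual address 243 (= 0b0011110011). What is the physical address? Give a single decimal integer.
Answer: 2035

Derivation:
vaddr = 243 = 0b0011110011
Split: l1_idx=0, l2_idx=7, offset=19
L1[0] = 1
L2[1][7] = 63
paddr = 63 * 32 + 19 = 2035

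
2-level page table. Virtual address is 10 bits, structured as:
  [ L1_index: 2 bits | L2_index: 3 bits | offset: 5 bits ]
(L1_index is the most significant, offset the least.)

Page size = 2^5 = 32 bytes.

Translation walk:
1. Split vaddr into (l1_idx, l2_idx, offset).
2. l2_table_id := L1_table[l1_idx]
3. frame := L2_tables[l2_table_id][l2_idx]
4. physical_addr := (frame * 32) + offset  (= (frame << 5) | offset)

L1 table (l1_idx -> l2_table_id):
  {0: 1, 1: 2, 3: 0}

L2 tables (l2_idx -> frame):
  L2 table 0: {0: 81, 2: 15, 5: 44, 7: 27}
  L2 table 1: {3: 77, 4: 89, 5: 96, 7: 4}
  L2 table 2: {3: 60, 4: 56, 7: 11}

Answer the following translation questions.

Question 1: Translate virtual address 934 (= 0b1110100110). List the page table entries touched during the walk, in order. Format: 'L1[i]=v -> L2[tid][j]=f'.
Answer: L1[3]=0 -> L2[0][5]=44

Derivation:
vaddr = 934 = 0b1110100110
Split: l1_idx=3, l2_idx=5, offset=6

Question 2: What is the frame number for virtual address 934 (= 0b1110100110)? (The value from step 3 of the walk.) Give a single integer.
vaddr = 934: l1_idx=3, l2_idx=5
L1[3] = 0; L2[0][5] = 44

Answer: 44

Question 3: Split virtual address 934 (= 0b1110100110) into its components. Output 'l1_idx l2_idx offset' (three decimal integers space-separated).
vaddr = 934 = 0b1110100110
  top 2 bits -> l1_idx = 3
  next 3 bits -> l2_idx = 5
  bottom 5 bits -> offset = 6

Answer: 3 5 6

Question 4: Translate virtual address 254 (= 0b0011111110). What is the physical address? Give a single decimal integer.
Answer: 158

Derivation:
vaddr = 254 = 0b0011111110
Split: l1_idx=0, l2_idx=7, offset=30
L1[0] = 1
L2[1][7] = 4
paddr = 4 * 32 + 30 = 158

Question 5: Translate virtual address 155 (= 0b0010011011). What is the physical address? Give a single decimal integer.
vaddr = 155 = 0b0010011011
Split: l1_idx=0, l2_idx=4, offset=27
L1[0] = 1
L2[1][4] = 89
paddr = 89 * 32 + 27 = 2875

Answer: 2875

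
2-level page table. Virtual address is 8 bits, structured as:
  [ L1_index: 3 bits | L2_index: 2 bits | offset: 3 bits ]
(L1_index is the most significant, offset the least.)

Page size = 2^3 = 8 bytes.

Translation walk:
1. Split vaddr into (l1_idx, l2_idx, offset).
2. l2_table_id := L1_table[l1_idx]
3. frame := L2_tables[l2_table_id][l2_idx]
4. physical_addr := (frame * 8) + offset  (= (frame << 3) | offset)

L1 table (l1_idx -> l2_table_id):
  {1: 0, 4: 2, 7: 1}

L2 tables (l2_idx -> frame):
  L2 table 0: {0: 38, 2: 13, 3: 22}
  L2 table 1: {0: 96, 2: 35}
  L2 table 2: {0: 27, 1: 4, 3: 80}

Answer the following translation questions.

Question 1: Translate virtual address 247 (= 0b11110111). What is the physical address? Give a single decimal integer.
vaddr = 247 = 0b11110111
Split: l1_idx=7, l2_idx=2, offset=7
L1[7] = 1
L2[1][2] = 35
paddr = 35 * 8 + 7 = 287

Answer: 287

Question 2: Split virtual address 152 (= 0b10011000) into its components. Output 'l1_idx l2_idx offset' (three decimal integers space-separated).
vaddr = 152 = 0b10011000
  top 3 bits -> l1_idx = 4
  next 2 bits -> l2_idx = 3
  bottom 3 bits -> offset = 0

Answer: 4 3 0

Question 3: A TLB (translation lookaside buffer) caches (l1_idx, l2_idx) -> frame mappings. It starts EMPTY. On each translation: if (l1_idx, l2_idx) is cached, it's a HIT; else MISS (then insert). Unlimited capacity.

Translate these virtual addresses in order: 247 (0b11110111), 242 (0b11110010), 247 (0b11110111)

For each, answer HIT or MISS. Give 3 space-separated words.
Answer: MISS HIT HIT

Derivation:
vaddr=247: (7,2) not in TLB -> MISS, insert
vaddr=242: (7,2) in TLB -> HIT
vaddr=247: (7,2) in TLB -> HIT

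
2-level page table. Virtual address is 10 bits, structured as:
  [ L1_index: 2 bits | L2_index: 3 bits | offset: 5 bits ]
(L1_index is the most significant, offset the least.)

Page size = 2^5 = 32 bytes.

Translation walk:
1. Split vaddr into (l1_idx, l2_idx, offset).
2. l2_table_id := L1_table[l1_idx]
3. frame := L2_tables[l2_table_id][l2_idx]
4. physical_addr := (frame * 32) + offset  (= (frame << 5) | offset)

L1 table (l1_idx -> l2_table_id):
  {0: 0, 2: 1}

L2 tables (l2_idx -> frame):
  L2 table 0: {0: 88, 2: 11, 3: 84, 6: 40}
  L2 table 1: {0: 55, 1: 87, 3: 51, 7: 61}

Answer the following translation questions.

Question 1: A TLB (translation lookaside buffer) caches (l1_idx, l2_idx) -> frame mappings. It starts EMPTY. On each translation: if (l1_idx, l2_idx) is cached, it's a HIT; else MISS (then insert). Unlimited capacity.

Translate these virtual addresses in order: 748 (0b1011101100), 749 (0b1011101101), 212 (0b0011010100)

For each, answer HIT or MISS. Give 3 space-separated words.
Answer: MISS HIT MISS

Derivation:
vaddr=748: (2,7) not in TLB -> MISS, insert
vaddr=749: (2,7) in TLB -> HIT
vaddr=212: (0,6) not in TLB -> MISS, insert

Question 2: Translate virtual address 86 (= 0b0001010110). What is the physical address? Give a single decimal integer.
vaddr = 86 = 0b0001010110
Split: l1_idx=0, l2_idx=2, offset=22
L1[0] = 0
L2[0][2] = 11
paddr = 11 * 32 + 22 = 374

Answer: 374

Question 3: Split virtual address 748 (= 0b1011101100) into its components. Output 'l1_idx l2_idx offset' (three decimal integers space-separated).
Answer: 2 7 12

Derivation:
vaddr = 748 = 0b1011101100
  top 2 bits -> l1_idx = 2
  next 3 bits -> l2_idx = 7
  bottom 5 bits -> offset = 12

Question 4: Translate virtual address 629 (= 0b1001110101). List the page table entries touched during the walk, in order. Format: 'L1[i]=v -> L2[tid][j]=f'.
Answer: L1[2]=1 -> L2[1][3]=51

Derivation:
vaddr = 629 = 0b1001110101
Split: l1_idx=2, l2_idx=3, offset=21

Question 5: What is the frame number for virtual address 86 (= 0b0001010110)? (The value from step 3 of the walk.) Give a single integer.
Answer: 11

Derivation:
vaddr = 86: l1_idx=0, l2_idx=2
L1[0] = 0; L2[0][2] = 11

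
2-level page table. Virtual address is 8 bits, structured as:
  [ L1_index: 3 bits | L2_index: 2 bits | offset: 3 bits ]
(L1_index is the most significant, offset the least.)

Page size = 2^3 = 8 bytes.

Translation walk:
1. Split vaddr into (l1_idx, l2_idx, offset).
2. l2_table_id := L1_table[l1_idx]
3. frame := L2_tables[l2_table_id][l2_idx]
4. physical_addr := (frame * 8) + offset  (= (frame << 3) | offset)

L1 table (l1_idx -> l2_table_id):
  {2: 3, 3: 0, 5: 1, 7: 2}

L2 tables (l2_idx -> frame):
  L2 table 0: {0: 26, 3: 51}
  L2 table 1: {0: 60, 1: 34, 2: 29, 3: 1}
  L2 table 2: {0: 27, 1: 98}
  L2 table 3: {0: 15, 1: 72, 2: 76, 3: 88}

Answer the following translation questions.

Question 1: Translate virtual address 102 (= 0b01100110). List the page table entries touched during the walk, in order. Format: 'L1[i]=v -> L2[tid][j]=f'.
Answer: L1[3]=0 -> L2[0][0]=26

Derivation:
vaddr = 102 = 0b01100110
Split: l1_idx=3, l2_idx=0, offset=6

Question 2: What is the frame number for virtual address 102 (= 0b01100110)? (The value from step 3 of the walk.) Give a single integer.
Answer: 26

Derivation:
vaddr = 102: l1_idx=3, l2_idx=0
L1[3] = 0; L2[0][0] = 26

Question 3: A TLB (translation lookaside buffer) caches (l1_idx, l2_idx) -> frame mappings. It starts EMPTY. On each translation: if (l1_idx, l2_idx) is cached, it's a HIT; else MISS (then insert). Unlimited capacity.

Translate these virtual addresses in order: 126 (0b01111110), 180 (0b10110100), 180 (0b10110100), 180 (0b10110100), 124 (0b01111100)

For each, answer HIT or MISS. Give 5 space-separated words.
vaddr=126: (3,3) not in TLB -> MISS, insert
vaddr=180: (5,2) not in TLB -> MISS, insert
vaddr=180: (5,2) in TLB -> HIT
vaddr=180: (5,2) in TLB -> HIT
vaddr=124: (3,3) in TLB -> HIT

Answer: MISS MISS HIT HIT HIT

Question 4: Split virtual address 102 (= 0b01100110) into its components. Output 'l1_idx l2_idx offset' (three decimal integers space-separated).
Answer: 3 0 6

Derivation:
vaddr = 102 = 0b01100110
  top 3 bits -> l1_idx = 3
  next 2 bits -> l2_idx = 0
  bottom 3 bits -> offset = 6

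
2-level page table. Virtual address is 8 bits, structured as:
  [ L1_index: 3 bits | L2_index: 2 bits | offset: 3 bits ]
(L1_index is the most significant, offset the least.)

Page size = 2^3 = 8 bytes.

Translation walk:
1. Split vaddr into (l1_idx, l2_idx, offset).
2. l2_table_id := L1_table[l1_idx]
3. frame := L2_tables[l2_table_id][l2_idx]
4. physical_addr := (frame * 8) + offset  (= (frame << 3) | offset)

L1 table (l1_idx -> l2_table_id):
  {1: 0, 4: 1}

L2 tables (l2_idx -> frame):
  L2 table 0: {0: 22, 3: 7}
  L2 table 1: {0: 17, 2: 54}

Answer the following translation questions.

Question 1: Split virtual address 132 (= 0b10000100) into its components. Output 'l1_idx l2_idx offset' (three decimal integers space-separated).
Answer: 4 0 4

Derivation:
vaddr = 132 = 0b10000100
  top 3 bits -> l1_idx = 4
  next 2 bits -> l2_idx = 0
  bottom 3 bits -> offset = 4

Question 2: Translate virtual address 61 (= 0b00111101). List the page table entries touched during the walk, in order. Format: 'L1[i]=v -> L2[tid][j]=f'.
Answer: L1[1]=0 -> L2[0][3]=7

Derivation:
vaddr = 61 = 0b00111101
Split: l1_idx=1, l2_idx=3, offset=5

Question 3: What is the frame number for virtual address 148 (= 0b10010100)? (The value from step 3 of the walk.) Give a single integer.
vaddr = 148: l1_idx=4, l2_idx=2
L1[4] = 1; L2[1][2] = 54

Answer: 54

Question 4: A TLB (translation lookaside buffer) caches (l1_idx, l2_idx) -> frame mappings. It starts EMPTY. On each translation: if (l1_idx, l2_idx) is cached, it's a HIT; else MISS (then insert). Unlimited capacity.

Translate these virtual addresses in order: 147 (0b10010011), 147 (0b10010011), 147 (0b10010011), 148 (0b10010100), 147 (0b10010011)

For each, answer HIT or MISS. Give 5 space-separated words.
Answer: MISS HIT HIT HIT HIT

Derivation:
vaddr=147: (4,2) not in TLB -> MISS, insert
vaddr=147: (4,2) in TLB -> HIT
vaddr=147: (4,2) in TLB -> HIT
vaddr=148: (4,2) in TLB -> HIT
vaddr=147: (4,2) in TLB -> HIT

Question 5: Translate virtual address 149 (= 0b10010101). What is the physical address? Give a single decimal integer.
vaddr = 149 = 0b10010101
Split: l1_idx=4, l2_idx=2, offset=5
L1[4] = 1
L2[1][2] = 54
paddr = 54 * 8 + 5 = 437

Answer: 437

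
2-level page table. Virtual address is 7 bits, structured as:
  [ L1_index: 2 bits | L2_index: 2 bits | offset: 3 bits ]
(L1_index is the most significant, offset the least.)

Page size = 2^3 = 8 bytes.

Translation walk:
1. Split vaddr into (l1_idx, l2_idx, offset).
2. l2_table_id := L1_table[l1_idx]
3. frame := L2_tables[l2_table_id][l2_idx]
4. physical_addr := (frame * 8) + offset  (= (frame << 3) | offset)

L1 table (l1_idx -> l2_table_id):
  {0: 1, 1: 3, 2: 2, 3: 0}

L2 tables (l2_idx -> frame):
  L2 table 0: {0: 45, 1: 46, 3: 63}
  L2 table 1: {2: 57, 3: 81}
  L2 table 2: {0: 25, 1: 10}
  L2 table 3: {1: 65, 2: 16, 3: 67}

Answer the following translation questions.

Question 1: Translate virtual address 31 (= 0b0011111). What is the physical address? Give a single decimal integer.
Answer: 655

Derivation:
vaddr = 31 = 0b0011111
Split: l1_idx=0, l2_idx=3, offset=7
L1[0] = 1
L2[1][3] = 81
paddr = 81 * 8 + 7 = 655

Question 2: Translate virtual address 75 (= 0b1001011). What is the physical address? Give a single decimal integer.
vaddr = 75 = 0b1001011
Split: l1_idx=2, l2_idx=1, offset=3
L1[2] = 2
L2[2][1] = 10
paddr = 10 * 8 + 3 = 83

Answer: 83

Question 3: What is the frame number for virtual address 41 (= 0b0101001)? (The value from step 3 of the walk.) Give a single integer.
vaddr = 41: l1_idx=1, l2_idx=1
L1[1] = 3; L2[3][1] = 65

Answer: 65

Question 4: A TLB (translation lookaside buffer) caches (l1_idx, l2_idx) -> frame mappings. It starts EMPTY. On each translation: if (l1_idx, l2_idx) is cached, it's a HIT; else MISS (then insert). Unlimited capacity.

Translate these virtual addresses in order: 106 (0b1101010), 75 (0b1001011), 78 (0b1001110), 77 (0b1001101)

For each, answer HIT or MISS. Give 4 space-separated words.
Answer: MISS MISS HIT HIT

Derivation:
vaddr=106: (3,1) not in TLB -> MISS, insert
vaddr=75: (2,1) not in TLB -> MISS, insert
vaddr=78: (2,1) in TLB -> HIT
vaddr=77: (2,1) in TLB -> HIT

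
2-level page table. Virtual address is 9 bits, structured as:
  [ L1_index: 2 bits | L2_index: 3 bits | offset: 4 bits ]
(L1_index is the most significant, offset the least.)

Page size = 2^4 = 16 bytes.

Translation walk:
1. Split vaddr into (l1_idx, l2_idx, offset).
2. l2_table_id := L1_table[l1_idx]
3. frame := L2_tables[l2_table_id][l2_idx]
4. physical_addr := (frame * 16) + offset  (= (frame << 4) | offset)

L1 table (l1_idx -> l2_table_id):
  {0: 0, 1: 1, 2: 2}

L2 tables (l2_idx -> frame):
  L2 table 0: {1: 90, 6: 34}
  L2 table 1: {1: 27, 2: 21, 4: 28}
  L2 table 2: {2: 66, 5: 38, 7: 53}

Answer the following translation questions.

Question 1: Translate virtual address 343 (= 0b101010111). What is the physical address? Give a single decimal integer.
vaddr = 343 = 0b101010111
Split: l1_idx=2, l2_idx=5, offset=7
L1[2] = 2
L2[2][5] = 38
paddr = 38 * 16 + 7 = 615

Answer: 615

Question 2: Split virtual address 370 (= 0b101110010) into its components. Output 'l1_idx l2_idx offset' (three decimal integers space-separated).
Answer: 2 7 2

Derivation:
vaddr = 370 = 0b101110010
  top 2 bits -> l1_idx = 2
  next 3 bits -> l2_idx = 7
  bottom 4 bits -> offset = 2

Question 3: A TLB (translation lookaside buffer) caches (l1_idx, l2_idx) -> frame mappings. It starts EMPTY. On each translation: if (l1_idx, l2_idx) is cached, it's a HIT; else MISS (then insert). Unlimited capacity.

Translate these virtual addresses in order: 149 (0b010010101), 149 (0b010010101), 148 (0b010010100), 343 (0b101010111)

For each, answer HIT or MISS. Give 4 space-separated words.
Answer: MISS HIT HIT MISS

Derivation:
vaddr=149: (1,1) not in TLB -> MISS, insert
vaddr=149: (1,1) in TLB -> HIT
vaddr=148: (1,1) in TLB -> HIT
vaddr=343: (2,5) not in TLB -> MISS, insert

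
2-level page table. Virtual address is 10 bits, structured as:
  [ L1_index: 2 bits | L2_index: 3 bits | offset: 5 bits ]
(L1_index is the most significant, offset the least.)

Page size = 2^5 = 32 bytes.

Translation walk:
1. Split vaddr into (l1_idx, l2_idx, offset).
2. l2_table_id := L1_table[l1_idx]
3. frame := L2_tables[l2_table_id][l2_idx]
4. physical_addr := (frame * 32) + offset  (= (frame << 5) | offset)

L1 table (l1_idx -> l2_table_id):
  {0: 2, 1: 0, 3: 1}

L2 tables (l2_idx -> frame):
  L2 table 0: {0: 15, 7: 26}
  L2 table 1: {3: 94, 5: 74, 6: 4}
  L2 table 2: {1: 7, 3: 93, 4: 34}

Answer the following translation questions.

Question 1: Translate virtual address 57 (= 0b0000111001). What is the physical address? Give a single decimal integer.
vaddr = 57 = 0b0000111001
Split: l1_idx=0, l2_idx=1, offset=25
L1[0] = 2
L2[2][1] = 7
paddr = 7 * 32 + 25 = 249

Answer: 249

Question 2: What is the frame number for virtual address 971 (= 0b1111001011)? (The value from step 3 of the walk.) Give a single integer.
vaddr = 971: l1_idx=3, l2_idx=6
L1[3] = 1; L2[1][6] = 4

Answer: 4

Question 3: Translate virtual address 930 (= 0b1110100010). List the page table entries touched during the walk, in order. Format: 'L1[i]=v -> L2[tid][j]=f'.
vaddr = 930 = 0b1110100010
Split: l1_idx=3, l2_idx=5, offset=2

Answer: L1[3]=1 -> L2[1][5]=74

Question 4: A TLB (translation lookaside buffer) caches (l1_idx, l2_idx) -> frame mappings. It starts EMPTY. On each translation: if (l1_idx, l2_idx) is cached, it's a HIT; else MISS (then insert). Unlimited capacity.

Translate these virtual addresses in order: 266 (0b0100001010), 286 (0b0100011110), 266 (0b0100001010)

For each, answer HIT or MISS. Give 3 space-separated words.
vaddr=266: (1,0) not in TLB -> MISS, insert
vaddr=286: (1,0) in TLB -> HIT
vaddr=266: (1,0) in TLB -> HIT

Answer: MISS HIT HIT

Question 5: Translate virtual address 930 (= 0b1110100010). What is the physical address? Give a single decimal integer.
Answer: 2370

Derivation:
vaddr = 930 = 0b1110100010
Split: l1_idx=3, l2_idx=5, offset=2
L1[3] = 1
L2[1][5] = 74
paddr = 74 * 32 + 2 = 2370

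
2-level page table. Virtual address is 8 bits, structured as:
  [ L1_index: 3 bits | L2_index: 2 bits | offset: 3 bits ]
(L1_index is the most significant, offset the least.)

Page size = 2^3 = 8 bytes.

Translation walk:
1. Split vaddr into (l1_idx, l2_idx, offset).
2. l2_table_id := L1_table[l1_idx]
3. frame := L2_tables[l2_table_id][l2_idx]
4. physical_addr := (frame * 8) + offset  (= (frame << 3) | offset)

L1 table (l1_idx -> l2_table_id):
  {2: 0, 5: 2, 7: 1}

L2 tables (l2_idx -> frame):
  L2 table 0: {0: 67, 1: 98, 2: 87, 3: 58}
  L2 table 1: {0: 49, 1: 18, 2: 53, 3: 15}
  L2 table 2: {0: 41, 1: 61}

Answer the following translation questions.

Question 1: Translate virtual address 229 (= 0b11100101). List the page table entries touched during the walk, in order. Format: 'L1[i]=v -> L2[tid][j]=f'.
Answer: L1[7]=1 -> L2[1][0]=49

Derivation:
vaddr = 229 = 0b11100101
Split: l1_idx=7, l2_idx=0, offset=5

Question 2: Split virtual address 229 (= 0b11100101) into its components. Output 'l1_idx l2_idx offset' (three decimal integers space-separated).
Answer: 7 0 5

Derivation:
vaddr = 229 = 0b11100101
  top 3 bits -> l1_idx = 7
  next 2 bits -> l2_idx = 0
  bottom 3 bits -> offset = 5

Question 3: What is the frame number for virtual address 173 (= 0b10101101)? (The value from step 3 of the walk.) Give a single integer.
vaddr = 173: l1_idx=5, l2_idx=1
L1[5] = 2; L2[2][1] = 61

Answer: 61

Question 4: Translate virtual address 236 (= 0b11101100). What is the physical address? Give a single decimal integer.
Answer: 148

Derivation:
vaddr = 236 = 0b11101100
Split: l1_idx=7, l2_idx=1, offset=4
L1[7] = 1
L2[1][1] = 18
paddr = 18 * 8 + 4 = 148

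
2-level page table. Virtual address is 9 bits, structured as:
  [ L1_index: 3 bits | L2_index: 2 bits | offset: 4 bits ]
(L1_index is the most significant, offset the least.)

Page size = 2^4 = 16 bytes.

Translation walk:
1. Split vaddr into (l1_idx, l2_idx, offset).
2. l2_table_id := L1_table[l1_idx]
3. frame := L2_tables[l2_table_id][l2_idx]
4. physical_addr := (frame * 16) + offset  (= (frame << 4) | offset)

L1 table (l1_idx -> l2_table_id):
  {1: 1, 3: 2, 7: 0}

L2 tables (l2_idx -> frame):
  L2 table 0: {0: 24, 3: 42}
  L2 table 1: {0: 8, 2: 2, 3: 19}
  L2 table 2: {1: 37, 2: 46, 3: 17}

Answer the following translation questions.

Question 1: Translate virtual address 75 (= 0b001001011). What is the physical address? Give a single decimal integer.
Answer: 139

Derivation:
vaddr = 75 = 0b001001011
Split: l1_idx=1, l2_idx=0, offset=11
L1[1] = 1
L2[1][0] = 8
paddr = 8 * 16 + 11 = 139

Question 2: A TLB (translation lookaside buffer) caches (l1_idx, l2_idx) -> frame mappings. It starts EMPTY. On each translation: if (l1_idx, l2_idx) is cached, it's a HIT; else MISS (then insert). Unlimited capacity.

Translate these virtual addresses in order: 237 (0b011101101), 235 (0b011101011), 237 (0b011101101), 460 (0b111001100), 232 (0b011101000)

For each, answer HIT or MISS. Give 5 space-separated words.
Answer: MISS HIT HIT MISS HIT

Derivation:
vaddr=237: (3,2) not in TLB -> MISS, insert
vaddr=235: (3,2) in TLB -> HIT
vaddr=237: (3,2) in TLB -> HIT
vaddr=460: (7,0) not in TLB -> MISS, insert
vaddr=232: (3,2) in TLB -> HIT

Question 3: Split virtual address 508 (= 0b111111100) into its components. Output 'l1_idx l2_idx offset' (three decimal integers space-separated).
vaddr = 508 = 0b111111100
  top 3 bits -> l1_idx = 7
  next 2 bits -> l2_idx = 3
  bottom 4 bits -> offset = 12

Answer: 7 3 12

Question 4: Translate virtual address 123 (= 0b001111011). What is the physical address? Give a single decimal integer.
vaddr = 123 = 0b001111011
Split: l1_idx=1, l2_idx=3, offset=11
L1[1] = 1
L2[1][3] = 19
paddr = 19 * 16 + 11 = 315

Answer: 315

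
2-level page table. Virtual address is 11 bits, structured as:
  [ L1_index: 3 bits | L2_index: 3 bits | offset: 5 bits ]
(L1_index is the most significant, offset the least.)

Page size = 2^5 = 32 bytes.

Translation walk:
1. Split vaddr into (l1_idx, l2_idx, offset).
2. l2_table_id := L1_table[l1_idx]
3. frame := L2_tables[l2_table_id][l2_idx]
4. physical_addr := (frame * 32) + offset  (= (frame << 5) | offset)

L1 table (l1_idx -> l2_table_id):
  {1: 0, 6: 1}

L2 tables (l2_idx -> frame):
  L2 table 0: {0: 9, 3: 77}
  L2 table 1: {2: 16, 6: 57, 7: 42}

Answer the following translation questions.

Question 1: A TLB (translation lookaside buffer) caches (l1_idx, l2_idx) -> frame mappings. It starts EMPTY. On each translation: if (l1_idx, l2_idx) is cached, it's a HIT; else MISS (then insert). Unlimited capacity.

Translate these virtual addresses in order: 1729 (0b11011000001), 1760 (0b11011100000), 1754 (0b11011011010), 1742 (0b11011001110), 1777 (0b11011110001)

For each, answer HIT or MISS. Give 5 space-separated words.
vaddr=1729: (6,6) not in TLB -> MISS, insert
vaddr=1760: (6,7) not in TLB -> MISS, insert
vaddr=1754: (6,6) in TLB -> HIT
vaddr=1742: (6,6) in TLB -> HIT
vaddr=1777: (6,7) in TLB -> HIT

Answer: MISS MISS HIT HIT HIT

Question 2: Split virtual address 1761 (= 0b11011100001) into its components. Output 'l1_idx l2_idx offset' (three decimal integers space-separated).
Answer: 6 7 1

Derivation:
vaddr = 1761 = 0b11011100001
  top 3 bits -> l1_idx = 6
  next 3 bits -> l2_idx = 7
  bottom 5 bits -> offset = 1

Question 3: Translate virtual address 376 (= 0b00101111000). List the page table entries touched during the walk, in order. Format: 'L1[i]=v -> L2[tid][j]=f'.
vaddr = 376 = 0b00101111000
Split: l1_idx=1, l2_idx=3, offset=24

Answer: L1[1]=0 -> L2[0][3]=77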